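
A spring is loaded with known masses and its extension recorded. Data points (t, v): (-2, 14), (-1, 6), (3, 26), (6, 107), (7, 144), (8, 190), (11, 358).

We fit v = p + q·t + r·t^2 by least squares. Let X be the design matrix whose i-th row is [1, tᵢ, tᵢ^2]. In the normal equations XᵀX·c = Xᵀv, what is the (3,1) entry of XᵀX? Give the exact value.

Row 3 ↔ basis t^2, column 1 ↔ basis 1, so (XᵀX)_{3,1} = Σᵢ t^2 = (4)·(1) + (1)·(1) + (9)·(1) + (36)·(1) + (49)·(1) + (64)·(1) + (121)·(1) = 284.

284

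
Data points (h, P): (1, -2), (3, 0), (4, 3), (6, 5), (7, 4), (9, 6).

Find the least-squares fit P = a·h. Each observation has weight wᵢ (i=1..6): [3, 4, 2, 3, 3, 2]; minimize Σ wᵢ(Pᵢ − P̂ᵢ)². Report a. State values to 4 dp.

a = 0.6148

The normal equations are: 488·a = 300.
(Σwᵢ·h·h = 488, Σwᵢ·h·P = 300.)
Hence a = 300 / 488 ≈ 0.614754.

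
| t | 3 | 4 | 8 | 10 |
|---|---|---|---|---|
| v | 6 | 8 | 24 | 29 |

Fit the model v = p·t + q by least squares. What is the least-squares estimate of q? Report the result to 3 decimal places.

q = -4.863

The normal system MᵀM·[p, q]ᵀ = Mᵀv is [[189, 25]; [25, 4]]·[p, q]ᵀ = [532, 67]ᵀ.
Eliminating q: 4·(row 1) − 25·(row 2) gives 131·p = 4·532 − 25·67 = 453, so p = 453/131.
Then q = (67 − 25·(453/131))/4 = -637/131.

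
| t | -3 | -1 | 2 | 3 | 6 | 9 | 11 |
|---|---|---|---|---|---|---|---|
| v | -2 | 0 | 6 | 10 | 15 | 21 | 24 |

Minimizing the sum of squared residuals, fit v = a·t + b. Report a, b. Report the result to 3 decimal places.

The normal equations are: 261·a + 27·b = 591;  27·a + 7·b = 74.
(Σt·t = 261, Σt = 27, Σ1 = 7, Σt·v = 591, Σv = 74.)
Determinant 261·7 − 27² = 1098.
a = (591·7 − 27·74)/1098 = 713/366; b = (261·74 − 27·591)/1098 = 373/122.

a = 1.948, b = 3.057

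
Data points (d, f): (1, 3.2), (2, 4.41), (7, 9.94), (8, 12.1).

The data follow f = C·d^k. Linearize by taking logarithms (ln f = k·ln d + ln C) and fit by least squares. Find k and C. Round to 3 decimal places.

k = 0.631, C = 3.049

Linearized form: ln f = k·ln d + ln C. From the 4 transformed points,
XᵀX = [[8.5911, 4.7185]; [4.7185, 4]], rhs = [10.6819, 7.4368]ᵀ  (here Σln d = 4.7185, Σ(ln d)² = 8.5911, Σln f = 7.4368, Σln d·ln f = 10.6819).
Solving (det = 12.1002): k = 0.63117, ln C = 1.11466, so C = exp(1.11466) = 3.04853.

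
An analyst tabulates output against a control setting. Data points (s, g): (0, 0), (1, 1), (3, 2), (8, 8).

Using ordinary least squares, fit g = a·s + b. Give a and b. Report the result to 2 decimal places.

Compute the Gram sums: Σs·s = 74, Σs = 12, Σ1 = 4.
Right-hand side: Σs·g = 71, Σg = 11.
Δ = 74·4 − 12² = 152.
a = (71·4 − 12·11)/152 = 1; b = (74·11 − 12·71)/152 = -1/4.

a = 1.00, b = -0.25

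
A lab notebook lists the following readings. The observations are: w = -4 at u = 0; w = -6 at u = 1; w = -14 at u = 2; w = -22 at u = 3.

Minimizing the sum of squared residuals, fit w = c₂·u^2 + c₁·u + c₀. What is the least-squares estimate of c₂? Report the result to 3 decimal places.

Setting ∂/∂c₂ … = 0 gives: 98·c₂ + 36·c₁ + 14·c₀ = -260;  36·c₂ + 14·c₁ + 6·c₀ = -100;  14·c₂ + 6·c₁ + 4·c₀ = -46.
(Σu^2·u^2 = 98, Σu^2·u = 36, Σu^2 = 14, Σu·u = 14, Σu = 6, Σ1 = 4, Σu^2·w = -260, Σu·w = -100, Σw = -46.)
Inverting the 3×3 Gram matrix, [c₂, c₁, c₀]ᵀ = [-3/2, -17/10, -37/10]ᵀ.

c₂ = -1.500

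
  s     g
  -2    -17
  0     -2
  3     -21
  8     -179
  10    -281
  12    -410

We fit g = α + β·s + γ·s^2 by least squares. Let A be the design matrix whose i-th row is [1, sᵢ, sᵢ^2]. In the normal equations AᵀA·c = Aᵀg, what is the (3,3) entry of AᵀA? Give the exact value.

34929

Row 3 ↔ basis s^2, column 3 ↔ basis s^2, so (AᵀA)_{3,3} = Σᵢ (s^2)·(s^2) = (4)·(4) + (0)·(0) + (9)·(9) + (64)·(64) + (100)·(100) + (144)·(144) = 34929.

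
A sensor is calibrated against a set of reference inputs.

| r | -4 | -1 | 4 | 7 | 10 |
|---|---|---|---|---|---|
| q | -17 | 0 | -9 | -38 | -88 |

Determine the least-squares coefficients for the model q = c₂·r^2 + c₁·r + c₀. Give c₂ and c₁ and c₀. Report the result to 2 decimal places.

With design matrix X, XᵀX = [[12914, 1342, 182]; [1342, 182, 16]; [182, 16, 5]] and Xᵀq = [-11078, -1114, -152]ᵀ.
Solving the 3×3 system (Gaussian elimination) gives c₂ = -17263/17058, c₁ = 6135/5686, c₀ = 25457/8529.

c₂ = -1.01, c₁ = 1.08, c₀ = 2.98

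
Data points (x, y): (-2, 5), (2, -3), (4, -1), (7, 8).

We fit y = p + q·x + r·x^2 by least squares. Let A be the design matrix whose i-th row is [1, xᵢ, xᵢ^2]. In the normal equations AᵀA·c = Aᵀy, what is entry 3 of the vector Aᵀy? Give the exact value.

384

Entry 3 ↔ basis x^2, so (Aᵀy)_{3} = Σᵢ (x^2)·yᵢ = (4)·(5) + (4)·(-3) + (16)·(-1) + (49)·(8) = 384.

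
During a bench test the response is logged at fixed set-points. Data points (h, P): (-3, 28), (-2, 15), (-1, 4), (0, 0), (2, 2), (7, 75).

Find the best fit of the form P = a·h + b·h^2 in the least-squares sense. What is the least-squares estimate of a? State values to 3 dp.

a = -3.262

With design matrix M, MᵀM = [[67, 315]; [315, 2515]] and MᵀP = [411, 3999]ᵀ.
Determinant 67·2515 − 315² = 69280.
a = (411·2515 − 315·3999)/69280 = -11301/3464; b = (67·3999 − 315·411)/69280 = 34617/17320.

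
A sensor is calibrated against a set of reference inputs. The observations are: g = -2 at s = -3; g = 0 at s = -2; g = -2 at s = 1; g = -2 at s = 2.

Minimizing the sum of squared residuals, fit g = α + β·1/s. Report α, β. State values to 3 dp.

α = -1.352, β = -0.889

MᵀM·[α, β]ᵀ = Mᵀg reads: 4·α + (2/3)·β = -6;  (2/3)·α + (29/18)·β = -7/3.
(Σ1 = 4, Σ1/s = 2/3, Σ1/s·1/s = 29/18, Σg = -6, Σ1/s·g = -7/3.)
Determinant 4·(29/18) − (2/3)² = 6.
α = ((-6)·(29/18) − (2/3)·(-7/3))/6 = -73/54; β = (4·(-7/3) − (2/3)·(-6))/6 = -8/9.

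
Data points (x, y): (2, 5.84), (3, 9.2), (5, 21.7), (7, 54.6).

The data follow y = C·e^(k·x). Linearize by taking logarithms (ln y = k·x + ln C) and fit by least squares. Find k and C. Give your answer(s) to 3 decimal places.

k = 0.445, C = 2.397

Linearized form: ln y = k·x + ln C. From the 4 transformed points,
XᵀX = [[87.0000, 17.0000]; [17.0000, 4]], rhs = [53.5739, 11.0613]ᵀ  (here Σx = 17.0000, Σ(x)² = 87.0000, Σln y = 11.0613, Σx·ln y = 53.5739).
Solving (det = 59.0000): k = 0.44498, ln C = 0.87416, so C = exp(0.87416) = 2.39687.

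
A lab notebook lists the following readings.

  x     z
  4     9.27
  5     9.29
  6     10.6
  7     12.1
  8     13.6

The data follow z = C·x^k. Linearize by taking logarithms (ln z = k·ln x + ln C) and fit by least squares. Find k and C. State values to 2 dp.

Taking logs, ln z = k·ln x + ln C, so regress ln z on ln x.
XᵀX = [[15.8331, 8.8128]; [8.8128, 5]], rhs = [21.1834, 11.9199]ᵀ  (here Σln x = 8.8128, Σ(ln x)² = 15.8331, Σln z = 11.9199, Σln x·ln z = 21.1834).
Solving (det = 1.4995): k = 0.57979, ln C = 1.36205, so C = exp(1.36205) = 3.90418.

k = 0.58, C = 3.90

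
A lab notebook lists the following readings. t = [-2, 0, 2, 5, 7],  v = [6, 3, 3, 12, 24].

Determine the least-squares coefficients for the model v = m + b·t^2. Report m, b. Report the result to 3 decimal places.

m = 2.662, b = 0.423

With design matrix A, AᵀA = [[5, 82]; [82, 3058]] and Aᵀv = [48, 1512]ᵀ.
det = 5·3058 − 82² = 8566.
m = (48·3058 − 82·1512)/8566 = 11400/4283; b = (5·1512 − 82·48)/8566 = 1812/4283.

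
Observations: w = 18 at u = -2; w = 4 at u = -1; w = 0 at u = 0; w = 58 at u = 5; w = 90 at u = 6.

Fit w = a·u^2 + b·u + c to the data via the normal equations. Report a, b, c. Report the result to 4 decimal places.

a = 3.0736, b = -3.3435, c = -1.2225

From the data, Σu^2·u^2 = 1938, Σu^2·u = 332, Σu^2 = 66, Σu·u = 66, Σu = 8, Σ1 = 5.
And Σu^2·w = 4766, Σu·w = 790, Σw = 170.
MᵀM·[a, b, c]ᵀ = Mᵀw becomes [[1938, 332, 66]; [332, 66, 8]; [66, 8, 5]]·[a, b, c]ᵀ = [4766, 790, 170]ᵀ.
Row-reducing yields a = 21119/6871, b = -22973/6871, c = -8400/6871.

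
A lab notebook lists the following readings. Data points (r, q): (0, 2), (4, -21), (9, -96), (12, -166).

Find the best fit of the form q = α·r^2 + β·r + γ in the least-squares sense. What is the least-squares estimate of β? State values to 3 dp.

Sums needed: Σr^2·r^2 = 27553, Σr^2·r = 2521, Σr^2 = 241, Σr·r = 241, Σr = 25, Σ1 = 4.
And Σr^2·q = -32016, Σr·q = -2940, Σq = -281.
MᵀM·[α, β, γ]ᵀ = Mᵀq becomes [[27553, 2521, 241]; [2521, 241, 25]; [241, 25, 4]]·[α, β, γ]ᵀ = [-32016, -2940, -281]ᵀ.
Inverting the 3×3 Gram matrix, [α, β, γ]ᵀ = [-25769/24936, -39751/24936, 2053/1039]ᵀ.

β = -1.594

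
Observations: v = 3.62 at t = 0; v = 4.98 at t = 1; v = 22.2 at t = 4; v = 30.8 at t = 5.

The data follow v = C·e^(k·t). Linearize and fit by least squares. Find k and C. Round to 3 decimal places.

k = 0.447, C = 3.449

Let Y = ln v. Fitting Y = k·t + ln C by least squares:
Σt = 10.0000, Σ(t)² = 42.0000, Σln v = 9.4195, Σt·ln v = 31.1434.
Normal system: [[42.0000, 10.0000]; [10.0000, 4]]·[k, ln C]ᵀ = [31.1434, 9.4195]ᵀ.
Slope k = (n·Σt·ln v − Σt·Σln v)/(n·Σ(t)² − (Σt)²) = (4·31.1434 − 10.0000·9.4195)/68.0000 = 0.44674; ln C = (Σln v − k·Σt)/n = 1.23803, so C = exp(1.23803) = 3.44880.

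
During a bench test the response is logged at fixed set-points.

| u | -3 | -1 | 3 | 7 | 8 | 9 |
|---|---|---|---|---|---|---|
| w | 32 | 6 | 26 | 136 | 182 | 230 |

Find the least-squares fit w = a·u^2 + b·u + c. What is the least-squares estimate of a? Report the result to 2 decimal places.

a = 2.94

From the data, Σu^2·u^2 = 13221, Σu^2·u = 1583, Σu^2 = 213, Σu·u = 213, Σu = 23, Σ1 = 6.
Right-hand side: Σu^2·w = 37470, Σu·w = 4454, Σw = 612.
Normal equations: [[13221, 1583, 213]; [1583, 213, 23]; [213, 23, 6]]·[a, b, c]ᵀ = [37470, 4454, 612]ᵀ.
Inverting the 3×3 Gram matrix, [a, b, c]ᵀ = [24971/8498, -9825/8498, 8994/4249]ᵀ.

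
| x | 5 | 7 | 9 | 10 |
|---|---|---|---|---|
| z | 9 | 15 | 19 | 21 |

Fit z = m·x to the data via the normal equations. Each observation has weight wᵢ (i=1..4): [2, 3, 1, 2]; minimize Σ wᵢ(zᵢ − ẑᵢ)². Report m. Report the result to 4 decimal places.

With design matrix M, MᵀWM = [[478]] and MᵀWz = [996]ᵀ.
m = 996/478 = 2.08368.

m = 2.0837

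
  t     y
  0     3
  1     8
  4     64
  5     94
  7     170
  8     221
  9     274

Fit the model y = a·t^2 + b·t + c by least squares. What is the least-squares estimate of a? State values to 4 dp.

Normal-equation sums: Σt^2·t^2 = 13940, Σt^2·t = 1774, Σt^2 = 236, Σt·t = 236, Σt = 34, Σ1 = 7.
And Σt^2·y = 48050, Σt·y = 6158, Σy = 834.
Solving the 3×3 system (Gaussian elimination) gives a = 156907/52401, b = 168277/52401, c = 45284/17467.

a = 2.9944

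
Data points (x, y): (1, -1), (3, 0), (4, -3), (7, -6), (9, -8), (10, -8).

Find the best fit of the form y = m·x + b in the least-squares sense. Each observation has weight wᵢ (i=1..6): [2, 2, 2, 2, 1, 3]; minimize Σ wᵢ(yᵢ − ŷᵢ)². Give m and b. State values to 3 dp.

m = -0.916, b = 0.935

The normal system MᵀWM·[m, b]ᵀ = MᵀWy is [[531, 69]; [69, 12]]·[m, b]ᵀ = [-422, -52]ᵀ.
det = 531·12 − 69² = 1611.
m = ((-422)·12 − 69·(-52))/1611 = -164/179; b = (531·(-52) − 69·(-422))/1611 = 502/537.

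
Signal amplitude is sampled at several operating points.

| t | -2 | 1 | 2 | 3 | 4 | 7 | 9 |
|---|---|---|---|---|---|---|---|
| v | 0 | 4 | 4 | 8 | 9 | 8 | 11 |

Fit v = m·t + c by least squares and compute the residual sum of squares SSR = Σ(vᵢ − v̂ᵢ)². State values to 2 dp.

SSR = 14.48

Setting ∂/∂m … = 0 gives: 164·m + 24·c = 227;  24·m + 7·c = 44.
det = 164·7 − 24² = 572.
m = (227·7 − 24·44)/572 = 41/44; c = (164·44 − 24·227)/572 = 34/11.
Residuals: -27/22, -1/44, -21/22, 93/44, 24/11, -71/44, -21/44; SSR = 637/44.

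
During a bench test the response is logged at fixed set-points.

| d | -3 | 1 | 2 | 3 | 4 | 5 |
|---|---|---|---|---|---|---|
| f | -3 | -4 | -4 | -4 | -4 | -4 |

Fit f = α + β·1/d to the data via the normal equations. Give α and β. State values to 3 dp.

α = -3.606, β = -0.700

Compute the Gram sums: Σ1 = 6, Σ1/d = 39/20, Σ1/d·1/d = 5669/3600.
Moment sums: Σf = -23, Σ1/d·f = -122/15.
Normal equations: [[6, 39/20]; [39/20, 5669/3600]]·[α, β]ᵀ = [-23, -122/15]ᵀ.
det = 6·(5669/3600) − (39/20)² = 271/48.
α = ((-23)·(5669/3600) − (39/20)·(-122/15))/(271/48) = -73291/20325; β = (6·(-122/15) − (39/20)·(-23))/(271/48) = -948/1355.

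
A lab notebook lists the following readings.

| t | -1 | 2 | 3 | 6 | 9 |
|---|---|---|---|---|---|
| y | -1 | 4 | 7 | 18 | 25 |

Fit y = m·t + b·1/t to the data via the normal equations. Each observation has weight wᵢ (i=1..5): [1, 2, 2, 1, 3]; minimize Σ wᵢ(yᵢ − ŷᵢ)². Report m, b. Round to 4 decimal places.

With design matrix A, AᵀWA = [[306, 9]; [9, 193/108]] and AᵀWy = [842, 21]ᵀ.
Δ = 306·(193/108) − 9² = 2795/6.
m = (842·(193/108) − 9·21)/(2795/6) = 71047/25155; b = (306·21 − 9·842)/(2795/6) = -6912/2795.

m = 2.8244, b = -2.4730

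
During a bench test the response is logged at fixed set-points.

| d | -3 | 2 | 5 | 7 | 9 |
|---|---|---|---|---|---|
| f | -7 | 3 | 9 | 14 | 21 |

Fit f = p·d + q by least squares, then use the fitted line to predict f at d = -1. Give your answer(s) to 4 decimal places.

f̂ = -3.3068

With design matrix X, XᵀX = [[168, 20]; [20, 5]] and Xᵀf = [359, 40]ᵀ.
det = 168·5 − 20² = 440.
p = (359·5 − 20·40)/440 = 199/88; q = (168·40 − 20·359)/440 = -23/22.
At d = -1: f̂ = (199/88)·(-1) + (-23/22)·(1) = -291/88.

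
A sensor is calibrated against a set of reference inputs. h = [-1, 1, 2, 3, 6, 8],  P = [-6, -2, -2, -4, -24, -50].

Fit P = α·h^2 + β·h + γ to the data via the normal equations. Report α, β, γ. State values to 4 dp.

α = -1.0680, β = 2.7103, γ = -2.7796

The normal system MᵀM·[α, β, γ]ᵀ = MᵀP is [[5491, 763, 115]; [763, 115, 19]; [115, 19, 6]]·[α, β, γ]ᵀ = [-4116, -556, -88]ᵀ.
Solving the 3×3 system (Gaussian elimination) gives α = -16949/15870, β = 43013/15870, γ = -7352/2645.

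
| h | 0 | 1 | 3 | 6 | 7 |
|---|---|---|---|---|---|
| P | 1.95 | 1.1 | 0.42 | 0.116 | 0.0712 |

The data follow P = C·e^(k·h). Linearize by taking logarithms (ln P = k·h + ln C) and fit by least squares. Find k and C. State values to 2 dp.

With ln Pᵢ as the transformed response and hᵢ as the regressor:
AᵀA = [[95.0000, 17.0000]; [17.0000, 5]], rhs = [-33.9280, -4.9008]ᵀ  (here Σh = 17.0000, Σ(h)² = 95.0000, Σln P = -4.9008, Σh·ln P = -33.9280).
Solving (det = 186.0000): k = -0.46412, ln C = 0.59786, so C = exp(0.59786) = 1.81822.

k = -0.46, C = 1.82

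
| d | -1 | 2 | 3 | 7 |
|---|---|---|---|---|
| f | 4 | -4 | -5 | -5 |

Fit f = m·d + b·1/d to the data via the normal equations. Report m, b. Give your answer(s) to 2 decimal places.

m = -0.73, b = -3.94

Sums needed: Σd·d = 63, Σd·1/d = 4, Σ1/d·1/d = 2437/1764.
For Mᵀf: Σd·f = -62, Σ1/d·f = -176/21.
Normal equations: [[63, 4]; [4, 2437/1764]]·[m, b]ᵀ = [-62, -176/21]ᵀ.
Eliminating b: (2437/1764)·(row 1) − 4·(row 2) gives (1989/28)·m = (2437/1764)·(-62) − 4·(-176/21) = -45979/882, so m = -91958/125307.
Then b = ((-176/21) − 4·(-91958/125307))/(2437/1764) = -7840/1989.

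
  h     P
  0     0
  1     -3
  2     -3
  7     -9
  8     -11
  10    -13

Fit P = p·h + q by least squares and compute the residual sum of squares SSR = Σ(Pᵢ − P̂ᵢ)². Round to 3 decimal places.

The normal equations are: 218·p + 28·q = -290;  28·p + 6·q = -39.
(Σh·h = 218, Σh = 28, Σ1 = 6, Σh·P = -290, ΣP = -39.)
Determinant 218·6 − 28² = 524.
p = ((-290)·6 − 28·(-39))/524 = -162/131; q = (218·(-39) − 28·(-290))/524 = -191/262.
Residuals: 191/262, -271/262, 53/262, 101/262, -99/262, 25/262; SSR = 509/262.

SSR = 1.943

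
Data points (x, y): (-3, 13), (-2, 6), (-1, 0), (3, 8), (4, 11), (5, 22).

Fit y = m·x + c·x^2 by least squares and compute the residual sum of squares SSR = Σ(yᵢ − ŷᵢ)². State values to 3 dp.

Entries of MᵀM: Σx·x = 64, Σx·x^2 = 180, Σx^2·x^2 = 1060.
For Mᵀy: Σx·y = 127, Σx^2·y = 939.
det = 64·1060 − 180² = 35440.
m = (127·1060 − 180·939)/35440 = -430/443; c = (64·939 − 180·127)/35440 = 9309/8860.
Residuals: 5599/8860, -319/2215, -17909/8860, 12899/8860, -4271/2215, 1039/1772; SSR = 94689/8860.

SSR = 10.687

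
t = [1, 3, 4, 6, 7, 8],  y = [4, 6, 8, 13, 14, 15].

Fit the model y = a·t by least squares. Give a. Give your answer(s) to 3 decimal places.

From the data, Σt·t = 175.
For Aᵀy: Σt·y = 350.
Normal equations: [[175]]·[a]ᵀ = [350]ᵀ.
Hence a = 350 / 175 ≈ 2.

a = 2.000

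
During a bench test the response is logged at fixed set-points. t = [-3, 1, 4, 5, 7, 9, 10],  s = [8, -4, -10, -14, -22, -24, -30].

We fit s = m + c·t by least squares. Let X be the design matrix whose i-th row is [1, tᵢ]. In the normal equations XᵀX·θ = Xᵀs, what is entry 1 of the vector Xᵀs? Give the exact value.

Entry 1 ↔ basis 1, so (Xᵀs)_{1} = Σᵢ sᵢ = (1)·(8) + (1)·(-4) + (1)·(-10) + (1)·(-14) + (1)·(-22) + (1)·(-24) + (1)·(-30) = -96.

-96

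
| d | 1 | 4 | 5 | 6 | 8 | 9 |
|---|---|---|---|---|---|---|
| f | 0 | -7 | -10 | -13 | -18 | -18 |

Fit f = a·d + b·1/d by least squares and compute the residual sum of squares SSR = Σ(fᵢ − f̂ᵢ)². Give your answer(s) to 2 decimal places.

With design matrix A, AᵀA = [[223, 6]; [6, 150109/129600]] and Aᵀf = [-462, -61/6]ᵀ.
Determinant 223·(150109/129600) − 6² = 28808707/129600.
a = ((-462)·(150109/129600) − 6·(-61/6))/(28808707/129600) = -61444758/28808707; b = (223·(-61/6) − 6·(-462))/(28808707/129600) = 65426400/28808707.
Residuals: -3981642/28808707, 27761483/28808707, 6051440/28808707, -16749043/28808707, -35176962/28808707, 27176496/28808707; SSR = 106901166/28808707.

SSR = 3.71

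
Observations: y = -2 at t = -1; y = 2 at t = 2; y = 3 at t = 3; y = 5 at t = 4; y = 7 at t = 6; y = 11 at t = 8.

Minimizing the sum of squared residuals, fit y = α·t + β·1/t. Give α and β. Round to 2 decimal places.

α = 1.26, β = 0.15

The normal equations are: 130·α + 6·β = 165;  6·α + (845/576)·β = 187/24.
Δ = 130·(845/576) − 6² = 44557/288.
α = (165·(845/576) − 6·(187/24))/(44557/288) = 112497/89114; β = (130·(187/24) − 6·165)/(44557/288) = 6600/44557.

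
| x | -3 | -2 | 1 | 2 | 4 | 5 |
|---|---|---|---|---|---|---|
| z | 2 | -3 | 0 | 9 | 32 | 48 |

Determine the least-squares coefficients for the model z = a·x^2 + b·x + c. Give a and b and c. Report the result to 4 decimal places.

Compute the Gram sums: Σx^2·x^2 = 995, Σx^2·x = 163, Σx^2 = 59, Σx·x = 59, Σx = 7, Σ1 = 6.
Moment sums: Σx^2·z = 1754, Σx·z = 386, Σz = 88.
MᵀM·[a, b, c]ᵀ = Mᵀz becomes [[995, 163, 59]; [163, 59, 7]; [59, 7, 6]]·[a, b, c]ᵀ = [1754, 386, 88]ᵀ.
Row-reducing yields a = 2774/1833, b = 5078/1833, c = -162/47.

a = 1.5134, b = 2.7703, c = -3.4468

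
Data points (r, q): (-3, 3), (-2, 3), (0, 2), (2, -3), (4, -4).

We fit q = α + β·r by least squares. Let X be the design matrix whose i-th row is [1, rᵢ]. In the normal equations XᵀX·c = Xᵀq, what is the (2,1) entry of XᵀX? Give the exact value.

Row 2 ↔ basis r, column 1 ↔ basis 1, so (XᵀX)_{2,1} = Σᵢ r = (-3)·(1) + (-2)·(1) + (0)·(1) + (2)·(1) + (4)·(1) = 1.

1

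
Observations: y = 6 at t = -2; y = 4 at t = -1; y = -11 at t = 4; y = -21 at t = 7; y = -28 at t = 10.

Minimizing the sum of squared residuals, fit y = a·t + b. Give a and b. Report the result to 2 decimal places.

a = -2.92, b = 0.51

Compute the Gram sums: Σt·t = 170, Σt = 18, Σ1 = 5.
For Mᵀy: Σt·y = -487, Σy = -50.
Eliminating b: 5·(row 1) − 18·(row 2) gives 526·a = 5·(-487) − 18·(-50) = -1535, so a = -1535/526.
Then b = ((-50) − 18·(-1535/526))/5 = 133/263.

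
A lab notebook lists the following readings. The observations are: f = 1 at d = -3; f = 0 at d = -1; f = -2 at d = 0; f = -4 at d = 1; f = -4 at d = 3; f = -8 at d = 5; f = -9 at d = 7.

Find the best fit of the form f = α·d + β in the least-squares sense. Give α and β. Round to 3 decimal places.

From the data, Σd·d = 94, Σd = 12, Σ1 = 7.
Moment sums: Σd·f = -122, Σf = -26.
Δ = 94·7 − 12² = 514.
α = ((-122)·7 − 12·(-26))/514 = -271/257; β = (94·(-26) − 12·(-122))/514 = -490/257.

α = -1.054, β = -1.907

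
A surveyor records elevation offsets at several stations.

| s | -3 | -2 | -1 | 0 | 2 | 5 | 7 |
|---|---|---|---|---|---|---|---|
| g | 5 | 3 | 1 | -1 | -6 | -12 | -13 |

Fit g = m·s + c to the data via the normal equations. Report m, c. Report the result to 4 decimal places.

Setting ∂/∂m … = 0 gives: 92·m + 8·c = -185;  8·m + 7·c = -23.
Δ = 92·7 − 8² = 580.
m = ((-185)·7 − 8·(-23))/580 = -1111/580; c = (92·(-23) − 8·(-185))/580 = -159/145.

m = -1.9155, c = -1.0966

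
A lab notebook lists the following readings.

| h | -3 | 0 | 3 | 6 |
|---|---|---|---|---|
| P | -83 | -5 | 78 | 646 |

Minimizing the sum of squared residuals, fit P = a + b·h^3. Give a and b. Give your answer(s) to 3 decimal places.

Sums needed: Σ1 = 4, Σh^3 = 216, Σh^3·h^3 = 48114.
For XᵀP: ΣP = 636, Σh^3·P = 143883.
So XᵀX·[a, b]ᵀ = XᵀP: [[4, 216]; [216, 48114]]·[a, b]ᵀ = [636, 143883]ᵀ.
Eliminating b: 48114·(row 1) − 216·(row 2) gives 145800·a = 48114·636 − 216·143883 = -478224, so a = -82/25.
Then b = (143883 − 216·(-82/25))/48114 = 4057/1350.

a = -3.280, b = 3.005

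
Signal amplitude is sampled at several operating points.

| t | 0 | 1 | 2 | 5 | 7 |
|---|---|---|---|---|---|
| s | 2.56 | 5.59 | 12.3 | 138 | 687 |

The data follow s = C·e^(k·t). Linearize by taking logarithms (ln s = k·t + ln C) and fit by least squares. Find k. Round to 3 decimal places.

Linearized form: ln s = k·t + ln C. From the 5 transformed points,
Over the data: Σt = 15.0000, Σ(t)² = 79.0000, Σln s = 16.6302, Σt·ln s = 77.1028.
Normal system: [[79.0000, 15.0000]; [15.0000, 5]]·[k, ln C]ᵀ = [77.1028, 16.6302]ᵀ.
Δ = 79.0000·5 − (15.0000)² = 170.0000; k = (77.1028·5 − 15.0000·16.6302)/170.0000 = 0.80036, ln C = (79.0000·16.6302 − 15.0000·77.1028)/170.0000 = 0.92495.

k = 0.800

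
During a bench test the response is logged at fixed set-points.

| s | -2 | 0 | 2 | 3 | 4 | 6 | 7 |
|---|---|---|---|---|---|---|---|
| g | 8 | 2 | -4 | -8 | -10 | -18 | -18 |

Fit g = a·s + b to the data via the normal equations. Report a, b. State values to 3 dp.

a = -3.038, b = 1.822

The normal system XᵀX·[a, b]ᵀ = Xᵀg is [[118, 20]; [20, 7]]·[a, b]ᵀ = [-322, -48]ᵀ.
Eliminating b: 7·(row 1) − 20·(row 2) gives 426·a = 7·(-322) − 20·(-48) = -1294, so a = -647/213.
Then b = ((-48) − 20·(-647/213))/7 = 388/213.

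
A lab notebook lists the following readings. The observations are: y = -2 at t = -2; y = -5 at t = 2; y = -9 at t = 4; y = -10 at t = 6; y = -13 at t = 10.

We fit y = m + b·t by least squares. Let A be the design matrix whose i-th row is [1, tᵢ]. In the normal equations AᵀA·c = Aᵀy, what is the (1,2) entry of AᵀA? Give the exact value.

Row 1 ↔ basis 1, column 2 ↔ basis t, so (AᵀA)_{1,2} = Σᵢ t = (1)·(-2) + (1)·(2) + (1)·(4) + (1)·(6) + (1)·(10) = 20.

20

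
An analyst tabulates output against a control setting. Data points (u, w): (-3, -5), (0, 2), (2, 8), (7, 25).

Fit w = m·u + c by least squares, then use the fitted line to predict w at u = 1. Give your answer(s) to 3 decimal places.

ŵ = 5.981

The normal equations are: 62·m + 6·c = 206;  6·m + 4·c = 30.
Eliminating c: 4·(row 1) − 6·(row 2) gives 212·m = 4·206 − 6·30 = 644, so m = 161/53.
Then c = (30 − 6·(161/53))/4 = 156/53.
At u = 1: ŵ = (161/53)·(1) + (156/53)·(1) = 317/53.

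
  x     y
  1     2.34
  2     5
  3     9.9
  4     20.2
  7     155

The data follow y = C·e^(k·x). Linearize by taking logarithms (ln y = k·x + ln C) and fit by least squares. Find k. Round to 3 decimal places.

Linearized form: ln y = k·x + ln C. From the 5 transformed points,
Σx = 17.0000, Σ(x)² = 79.0000, Σln y = 12.8012, Σx·ln y = 58.2733.
Equations: 79.0000·k + 17.0000·ln C = 58.2733;  17.0000·k + 5·ln C = 12.8012.
Δ = 79.0000·5 − (17.0000)² = 106.0000; k = (58.2733·5 − 17.0000·12.8012)/106.0000 = 0.69571, ln C = (79.0000·12.8012 − 17.0000·58.2733)/106.0000 = 0.19482.

k = 0.696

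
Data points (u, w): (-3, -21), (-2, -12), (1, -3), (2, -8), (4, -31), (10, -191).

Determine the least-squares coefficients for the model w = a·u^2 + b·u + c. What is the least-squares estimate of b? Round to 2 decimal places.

Normal-equation sums: Σu^2·u^2 = 10370, Σu^2·u = 1038, Σu^2 = 134, Σu·u = 134, Σu = 12, Σ1 = 6.
And Σu^2·w = -19868, Σu·w = -1966, Σw = -266.
Solving the 3×3 system (Gaussian elimination) gives a = -5834/2981, b = 9883/14905, c = -29091/14905.

b = 0.66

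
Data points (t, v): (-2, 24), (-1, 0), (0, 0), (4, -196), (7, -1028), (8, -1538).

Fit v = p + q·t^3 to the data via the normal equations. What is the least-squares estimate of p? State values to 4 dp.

p = -1.5056

Forming MᵀM = [[6, 910]; [910, 383954]] and Mᵀv = [-2738, -1152796]ᵀ gives MᵀM·[p, q]ᵀ = Mᵀv.
det = 6·383954 − 910² = 1475624.
p = ((-2738)·383954 − 910·(-1152796))/1475624 = -555423/368906; q = (6·(-1152796) − 910·(-2738))/1475624 = -1106299/368906.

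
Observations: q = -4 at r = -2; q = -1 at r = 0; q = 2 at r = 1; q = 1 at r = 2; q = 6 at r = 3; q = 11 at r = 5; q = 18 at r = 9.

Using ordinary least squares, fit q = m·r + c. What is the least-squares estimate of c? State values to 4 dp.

c = -0.6507

Compute the Gram sums: Σr·r = 124, Σr = 18, Σ1 = 7.
For Mᵀq: Σr·q = 247, Σq = 33.
MᵀM·[m, c]ᵀ = Mᵀq becomes [[124, 18]; [18, 7]]·[m, c]ᵀ = [247, 33]ᵀ.
Determinant 124·7 − 18² = 544.
m = (247·7 − 18·33)/544 = 1135/544; c = (124·33 − 18·247)/544 = -177/272.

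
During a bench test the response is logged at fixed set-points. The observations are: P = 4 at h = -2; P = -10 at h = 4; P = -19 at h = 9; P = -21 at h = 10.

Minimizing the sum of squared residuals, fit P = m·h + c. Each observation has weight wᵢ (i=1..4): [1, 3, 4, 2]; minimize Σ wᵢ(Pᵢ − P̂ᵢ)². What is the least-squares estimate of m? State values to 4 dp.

m = -2.0057

The normal system AᵀWA·[m, c]ᵀ = AᵀWP is [[576, 66]; [66, 10]]·[m, c]ᵀ = [-1232, -144]ᵀ.
Determinant 576·10 − 66² = 1404.
m = ((-1232)·10 − 66·(-144))/1404 = -704/351; c = (576·(-144) − 66·(-1232))/1404 = -136/117.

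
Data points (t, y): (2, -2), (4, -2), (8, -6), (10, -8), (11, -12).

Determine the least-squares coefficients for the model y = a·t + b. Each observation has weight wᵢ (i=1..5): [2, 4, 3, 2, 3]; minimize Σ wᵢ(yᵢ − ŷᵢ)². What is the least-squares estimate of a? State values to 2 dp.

Compute the Gram sums: Σwᵢ·t·t = 827, Σwᵢ·t = 97, Σwᵢ·1 = 14.
Moment sums: Σwᵢ·t·y = -740, Σwᵢ·y = -82.
det = 827·14 − 97² = 2169.
a = ((-740)·14 − 97·(-82))/2169 = -802/723; b = (827·(-82) − 97·(-740))/2169 = 1322/723.

a = -1.11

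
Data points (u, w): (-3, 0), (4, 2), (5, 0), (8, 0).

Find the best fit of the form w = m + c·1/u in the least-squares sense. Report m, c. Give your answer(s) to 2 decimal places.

m = 0.39, c = 1.77

With design matrix A, AᵀA = [[4, 29/120]; [29/120, 3301/14400]] and Aᵀw = [2, 1/2]ᵀ.
Determinant 4·(3301/14400) − (29/120)² = 4121/4800.
m = (2·(3301/14400) − (29/120)·(1/2))/(4121/4800) = 374/951; c = (4·(1/2) − (29/120)·2)/(4121/4800) = 560/317.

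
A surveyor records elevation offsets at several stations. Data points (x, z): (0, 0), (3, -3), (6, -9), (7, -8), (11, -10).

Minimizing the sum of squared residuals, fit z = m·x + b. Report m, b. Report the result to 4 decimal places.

The normal system AᵀA·[m, b]ᵀ = Aᵀz is [[215, 27]; [27, 5]]·[m, b]ᵀ = [-229, -30]ᵀ.
Eliminating b: 5·(row 1) − 27·(row 2) gives 346·m = 5·(-229) − 27·(-30) = -335, so m = -335/346.
Then b = ((-30) − 27·(-335/346))/5 = -267/346.

m = -0.9682, b = -0.7717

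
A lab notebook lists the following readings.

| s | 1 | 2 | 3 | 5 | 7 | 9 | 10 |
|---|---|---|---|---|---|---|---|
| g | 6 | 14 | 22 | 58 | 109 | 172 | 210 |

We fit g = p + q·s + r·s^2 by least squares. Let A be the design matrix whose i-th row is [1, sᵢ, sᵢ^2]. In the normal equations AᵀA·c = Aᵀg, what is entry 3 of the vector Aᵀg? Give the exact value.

Entry 3 ↔ basis s^2, so (Aᵀg)_{3} = Σᵢ (s^2)·gᵢ = (1)·(6) + (4)·(14) + (9)·(22) + (25)·(58) + (49)·(109) + (81)·(172) + (100)·(210) = 41983.

41983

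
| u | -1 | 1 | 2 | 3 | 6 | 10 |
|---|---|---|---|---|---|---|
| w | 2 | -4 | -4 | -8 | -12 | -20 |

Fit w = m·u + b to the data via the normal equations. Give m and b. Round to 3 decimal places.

From the data, Σu·u = 151, Σu = 21, Σ1 = 6.
For Mᵀw: Σu·w = -310, Σw = -46.
Normal equations: [[151, 21]; [21, 6]]·[m, b]ᵀ = [-310, -46]ᵀ.
Eliminating b: 6·(row 1) − 21·(row 2) gives 465·m = 6·(-310) − 21·(-46) = -894, so m = -298/155.
Then b = ((-46) − 21·(-298/155))/6 = -436/465.

m = -1.923, b = -0.938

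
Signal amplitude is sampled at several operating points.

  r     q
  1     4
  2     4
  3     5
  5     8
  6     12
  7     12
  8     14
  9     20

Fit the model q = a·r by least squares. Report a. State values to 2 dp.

a = 1.91

With design matrix A, AᵀA = [[269]] and Aᵀq = [515]ᵀ.
Hence a = 515 / 269 ≈ 1.9145.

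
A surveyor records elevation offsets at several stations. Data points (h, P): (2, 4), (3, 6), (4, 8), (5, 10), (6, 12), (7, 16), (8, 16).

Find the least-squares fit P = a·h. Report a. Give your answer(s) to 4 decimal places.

Compute the Gram sums: Σh·h = 203.
Moment sums: Σh·P = 420.
XᵀX·[a]ᵀ = XᵀP becomes [[203]]·[a]ᵀ = [420]ᵀ.
Hence a = 420 / 203 ≈ 2.06897.

a = 2.0690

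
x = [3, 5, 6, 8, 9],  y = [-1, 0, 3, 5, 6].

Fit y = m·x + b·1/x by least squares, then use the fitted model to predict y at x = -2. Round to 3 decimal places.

Normal-equation sums: Σx·x = 215, Σx·1/x = 5, Σ1/x·1/x = 26809/129600.
For Mᵀy: Σx·y = 109, Σ1/x·y = 35/24.
So MᵀM·[m, b]ᵀ = Mᵀy: [[215, 5]; [5, 26809/129600]]·[m, b]ᵀ = [109, 35/24]ᵀ.
det = 215·(26809/129600) − 5² = 504787/25920.
m = (109·(26809/129600) − 5·(35/24))/(504787/25920) = 1977181/2523935; b = (215·(35/24) − 5·109)/(504787/25920) = -5999400/504787.
At x = -2: ŷ = (1977181/2523935)·(-2) + (-5999400/504787)·(-1/2) = 11044138/2523935.

ŷ = 4.376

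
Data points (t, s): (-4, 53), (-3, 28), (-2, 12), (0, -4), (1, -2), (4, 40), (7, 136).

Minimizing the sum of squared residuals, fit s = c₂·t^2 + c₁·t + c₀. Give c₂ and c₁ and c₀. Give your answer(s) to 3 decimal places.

Forming XᵀX = [[3011, 309, 95]; [309, 95, 3]; [95, 3, 7]] and Xᵀs = [8450, 790, 263]ᵀ gives XᵀX·[c₂, c₁, c₀]ᵀ = Xᵀs.
Inverting the 3×3 Gram matrix, [c₂, c₁, c₀]ᵀ = [964903/312802, -501667/312802, -563847/156401]ᵀ.

c₂ = 3.085, c₁ = -1.604, c₀ = -3.605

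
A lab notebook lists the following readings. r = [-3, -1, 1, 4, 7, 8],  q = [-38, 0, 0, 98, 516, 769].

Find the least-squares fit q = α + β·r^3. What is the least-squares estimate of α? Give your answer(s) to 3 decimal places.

α = 1.141

Setting ∂/∂α … = 0 gives: 6·α + 892·β = 1345;  892·α + 384620·β = 578014.
(Σ1 = 6, Σr^3 = 892, Σr^3·r^3 = 384620, Σq = 1345, Σr^3·q = 578014.)
det = 6·384620 − 892² = 1512056.
α = (1345·384620 − 892·578014)/1512056 = 33181/29078; β = (6·578014 − 892·1345)/1512056 = 21811/14539.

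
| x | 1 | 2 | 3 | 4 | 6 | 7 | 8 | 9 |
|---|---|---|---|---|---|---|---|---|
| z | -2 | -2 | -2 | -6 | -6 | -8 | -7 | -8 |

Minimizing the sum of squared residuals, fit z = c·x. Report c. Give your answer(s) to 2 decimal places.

c = -0.98

AᵀA·[c]ᵀ = Aᵀz reads: 260·c = -256.
(Σx·x = 260, Σx·z = -256.)
c = (-256)/260 = -0.984615.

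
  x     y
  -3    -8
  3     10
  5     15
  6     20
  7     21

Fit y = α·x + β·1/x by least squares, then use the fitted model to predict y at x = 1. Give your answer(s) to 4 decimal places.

The normal equations are: 128·α + 5·β = 396;  5·α + (1521/4900)·β = 46/3.
(Σx·x = 128, Σx·1/x = 5, Σ1/x·1/x = 1521/4900, Σx·y = 396, Σ1/x·y = 46/3.)
Eliminating β: (1521/4900)·(row 1) − 5·(row 2) gives (18047/1225)·α = (1521/4900)·396 − 5·(46/3) = 169987/3675, so α = 169987/54141.
Then β = ((46/3) − 5·(169987/54141))/(1521/4900) = -63700/54141.
At x = 1: ŷ = (169987/54141)·(1) + (-63700/54141)·(1) = 35429/18047.

ŷ = 1.9632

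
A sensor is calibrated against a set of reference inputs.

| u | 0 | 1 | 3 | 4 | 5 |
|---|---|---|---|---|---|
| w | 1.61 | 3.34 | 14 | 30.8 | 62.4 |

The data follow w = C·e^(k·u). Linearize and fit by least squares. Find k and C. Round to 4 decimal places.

Taking logs, ln w = k·u + ln C, so regress ln w on u.
XᵀX = [[51.0000, 13.0000]; [13.0000, 5]], rhs = [43.5010, 11.8823]ᵀ  (here Σu = 13.0000, Σ(u)² = 51.0000, Σln w = 11.8823, Σu·ln w = 43.5010).
Δ = 51.0000·5 − (13.0000)² = 86.0000; k = (43.5010·5 − 13.0000·11.8823)/86.0000 = 0.73296, ln C = (51.0000·11.8823 − 13.0000·43.5010)/86.0000 = 0.47077, so C = exp(0.47077) = 1.60122.

k = 0.7330, C = 1.6012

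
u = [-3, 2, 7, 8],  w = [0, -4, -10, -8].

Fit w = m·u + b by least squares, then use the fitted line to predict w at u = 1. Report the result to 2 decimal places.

With design matrix A, AᵀA = [[126, 14]; [14, 4]] and Aᵀw = [-142, -22]ᵀ.
det = 126·4 − 14² = 308.
m = ((-142)·4 − 14·(-22))/308 = -65/77; b = (126·(-22) − 14·(-142))/308 = -28/11.
At u = 1: ŵ = (-65/77)·(1) + (-28/11)·(1) = -261/77.

ŵ = -3.39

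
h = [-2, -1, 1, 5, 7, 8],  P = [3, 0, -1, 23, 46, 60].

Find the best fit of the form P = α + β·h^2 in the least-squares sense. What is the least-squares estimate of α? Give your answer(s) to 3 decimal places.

Forming AᵀA = [[6, 144]; [144, 7140]] and AᵀP = [131, 6680]ᵀ gives AᵀA·[α, β]ᵀ = AᵀP.
Determinant 6·7140 − 144² = 22104.
α = (131·7140 − 144·6680)/22104 = -2215/1842; β = (6·6680 − 144·131)/22104 = 884/921.

α = -1.202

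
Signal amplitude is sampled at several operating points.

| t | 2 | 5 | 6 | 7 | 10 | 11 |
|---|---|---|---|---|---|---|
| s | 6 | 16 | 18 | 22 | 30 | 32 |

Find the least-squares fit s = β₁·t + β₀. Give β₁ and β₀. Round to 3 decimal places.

The normal system AᵀA·[β₁, β₀]ᵀ = Aᵀs is [[335, 41]; [41, 6]]·[β₁, β₀]ᵀ = [1006, 124]ᵀ.
Δ = 335·6 − 41² = 329.
β₁ = (1006·6 − 41·124)/329 = 136/47; β₀ = (335·124 − 41·1006)/329 = 42/47.

β₁ = 2.894, β₀ = 0.894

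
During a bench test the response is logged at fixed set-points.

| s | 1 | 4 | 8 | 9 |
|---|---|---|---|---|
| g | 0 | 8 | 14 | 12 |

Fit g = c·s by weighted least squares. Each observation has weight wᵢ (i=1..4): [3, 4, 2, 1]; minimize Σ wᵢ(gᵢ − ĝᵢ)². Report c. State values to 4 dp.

c = 1.6667

Normal-equation sums: Σwᵢ·s·s = 276.
Right-hand side: Σwᵢ·s·g = 460.
c = 460/276 = 1.66667.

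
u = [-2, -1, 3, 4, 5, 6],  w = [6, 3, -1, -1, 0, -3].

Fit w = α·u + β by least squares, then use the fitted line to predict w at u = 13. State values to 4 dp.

Forming AᵀA = [[91, 15]; [15, 6]] and Aᵀw = [-40, 4]ᵀ gives AᵀA·[α, β]ᵀ = Aᵀw.
Δ = 91·6 − 15² = 321.
α = ((-40)·6 − 15·4)/321 = -100/107; β = (91·4 − 15·(-40))/321 = 964/321.
At u = 13: ŵ = (-100/107)·(13) + (964/321)·(1) = -2936/321.

ŵ = -9.1464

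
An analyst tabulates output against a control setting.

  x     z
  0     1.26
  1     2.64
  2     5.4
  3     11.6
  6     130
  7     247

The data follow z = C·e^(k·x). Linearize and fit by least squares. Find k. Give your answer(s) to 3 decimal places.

Linearized form: ln z = k·x + ln C. From the 6 transformed points,
XᵀX = [[99.0000, 19.0000]; [19.0000, 6]], rhs = [79.4675, 15.7162]ᵀ  (here Σx = 19.0000, Σ(x)² = 99.0000, Σln z = 15.7162, Σx·ln z = 79.4675).
Δ = 99.0000·6 − (19.0000)² = 233.0000; k = (79.4675·6 − 19.0000·15.7162)/233.0000 = 0.76479, ln C = (99.0000·15.7162 − 19.0000·79.4675)/233.0000 = 0.19752.

k = 0.765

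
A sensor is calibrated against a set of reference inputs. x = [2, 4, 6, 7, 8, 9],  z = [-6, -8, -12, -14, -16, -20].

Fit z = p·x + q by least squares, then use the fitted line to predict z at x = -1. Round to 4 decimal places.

The normal system MᵀM·[p, q]ᵀ = Mᵀz is [[250, 36]; [36, 6]]·[p, q]ᵀ = [-522, -76]ᵀ.
Eliminating q: 6·(row 1) − 36·(row 2) gives 204·p = 6·(-522) − 36·(-76) = -396, so p = -33/17.
Then q = ((-76) − 36·(-33/17))/6 = -52/51.
At x = -1: ẑ = (-33/17)·(-1) + (-52/51)·(1) = 47/51.

ẑ = 0.9216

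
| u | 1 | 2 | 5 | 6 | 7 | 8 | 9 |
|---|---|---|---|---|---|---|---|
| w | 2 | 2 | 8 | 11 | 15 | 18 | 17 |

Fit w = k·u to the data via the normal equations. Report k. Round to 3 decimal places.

From the data, Σu·u = 260.
And Σu·w = 514.
Hence k = 514 / 260 ≈ 1.97692.

k = 1.977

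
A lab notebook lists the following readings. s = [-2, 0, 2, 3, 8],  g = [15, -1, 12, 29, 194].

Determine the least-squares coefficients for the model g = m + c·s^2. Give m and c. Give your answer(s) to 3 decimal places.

m = 0.860, c = 3.021

Compute the Gram sums: Σ1 = 5, Σs^2 = 81, Σs^2·s^2 = 4209.
Moment sums: Σg = 249, Σs^2·g = 12785.
MᵀM·[m, c]ᵀ = Mᵀg becomes [[5, 81]; [81, 4209]]·[m, c]ᵀ = [249, 12785]ᵀ.
Determinant 5·4209 − 81² = 14484.
m = (249·4209 − 81·12785)/14484 = 1038/1207; c = (5·12785 − 81·249)/14484 = 10939/3621.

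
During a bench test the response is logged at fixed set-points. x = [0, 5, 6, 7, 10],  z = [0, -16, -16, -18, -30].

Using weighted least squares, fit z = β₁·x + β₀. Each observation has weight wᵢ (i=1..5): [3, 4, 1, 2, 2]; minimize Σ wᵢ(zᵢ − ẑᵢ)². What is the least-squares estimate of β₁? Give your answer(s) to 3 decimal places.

β₁ = -2.896

MᵀWM·[β₁, β₀]ᵀ = MᵀWz reads: 434·β₁ + 60·β₀ = -1268;  60·β₁ + 12·β₀ = -176.
(Σwᵢ·x·x = 434, Σwᵢ·x = 60, Σwᵢ·1 = 12, Σwᵢ·x·z = -1268, Σwᵢ·z = -176.)
Δ = 434·12 − 60² = 1608.
β₁ = ((-1268)·12 − 60·(-176))/1608 = -194/67; β₀ = (434·(-176) − 60·(-1268))/1608 = -38/201.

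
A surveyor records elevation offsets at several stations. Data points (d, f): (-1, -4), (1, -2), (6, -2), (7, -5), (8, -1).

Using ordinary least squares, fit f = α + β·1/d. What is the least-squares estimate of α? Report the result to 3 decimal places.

α = -2.888

Setting ∂/∂α … = 0 gives: 5·α + (73/168)·β = -14;  (73/168)·α + (58249/28224)·β = 139/168.
Δ = 5·(58249/28224) − (73/168)² = 71479/7056.
α = ((-14)·(58249/28224) − (73/168)·(139/168))/(71479/7056) = -825633/285916; β = (5·(139/168) − (73/168)·(-14))/(71479/7056) = 72114/71479.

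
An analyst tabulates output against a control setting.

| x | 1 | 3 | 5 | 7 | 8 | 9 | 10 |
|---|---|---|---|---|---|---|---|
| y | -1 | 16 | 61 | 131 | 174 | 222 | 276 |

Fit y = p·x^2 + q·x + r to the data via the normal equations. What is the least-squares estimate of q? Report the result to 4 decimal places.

Entries of MᵀM: Σx^2·x^2 = 23765, Σx^2·x = 2737, Σx^2 = 329, Σx·x = 329, Σx = 43, Σ1 = 7.
Right-hand side: Σx^2·y = 64805, Σx·y = 7419, Σy = 879.
So MᵀM·[p, q, r]ᵀ = Mᵀy: [[23765, 2737, 329]; [2737, 329, 43]; [329, 43, 7]]·[p, q, r]ᵀ = [64805, 7419, 879]ᵀ.
Row-reducing yields p = 135998/45129, q = -13744/6447, r = -6381/2149.

q = -2.1318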